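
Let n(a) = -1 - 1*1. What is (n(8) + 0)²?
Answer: 4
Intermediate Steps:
n(a) = -2 (n(a) = -1 - 1 = -2)
(n(8) + 0)² = (-2 + 0)² = (-2)² = 4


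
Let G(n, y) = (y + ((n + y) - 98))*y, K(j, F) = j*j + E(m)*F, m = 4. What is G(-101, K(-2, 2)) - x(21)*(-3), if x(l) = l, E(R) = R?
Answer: -2037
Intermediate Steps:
K(j, F) = j² + 4*F (K(j, F) = j*j + 4*F = j² + 4*F)
G(n, y) = y*(-98 + n + 2*y) (G(n, y) = (y + (-98 + n + y))*y = (-98 + n + 2*y)*y = y*(-98 + n + 2*y))
G(-101, K(-2, 2)) - x(21)*(-3) = ((-2)² + 4*2)*(-98 - 101 + 2*((-2)² + 4*2)) - 21*(-3) = (4 + 8)*(-98 - 101 + 2*(4 + 8)) - 1*(-63) = 12*(-98 - 101 + 2*12) + 63 = 12*(-98 - 101 + 24) + 63 = 12*(-175) + 63 = -2100 + 63 = -2037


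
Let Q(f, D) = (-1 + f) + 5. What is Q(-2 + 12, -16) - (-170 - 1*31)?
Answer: 215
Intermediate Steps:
Q(f, D) = 4 + f
Q(-2 + 12, -16) - (-170 - 1*31) = (4 + (-2 + 12)) - (-170 - 1*31) = (4 + 10) - (-170 - 31) = 14 - 1*(-201) = 14 + 201 = 215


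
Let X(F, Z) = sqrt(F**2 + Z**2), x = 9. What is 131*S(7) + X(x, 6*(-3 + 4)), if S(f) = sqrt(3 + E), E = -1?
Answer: 3*sqrt(13) + 131*sqrt(2) ≈ 196.08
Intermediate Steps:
S(f) = sqrt(2) (S(f) = sqrt(3 - 1) = sqrt(2))
131*S(7) + X(x, 6*(-3 + 4)) = 131*sqrt(2) + sqrt(9**2 + (6*(-3 + 4))**2) = 131*sqrt(2) + sqrt(81 + (6*1)**2) = 131*sqrt(2) + sqrt(81 + 6**2) = 131*sqrt(2) + sqrt(81 + 36) = 131*sqrt(2) + sqrt(117) = 131*sqrt(2) + 3*sqrt(13) = 3*sqrt(13) + 131*sqrt(2)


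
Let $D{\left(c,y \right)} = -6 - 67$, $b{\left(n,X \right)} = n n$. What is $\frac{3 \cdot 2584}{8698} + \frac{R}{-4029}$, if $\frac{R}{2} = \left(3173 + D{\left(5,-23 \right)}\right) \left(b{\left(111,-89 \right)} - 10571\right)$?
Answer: $- \frac{47171033596}{17522121} \approx -2692.1$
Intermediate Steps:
$b{\left(n,X \right)} = n^{2}$
$D{\left(c,y \right)} = -73$ ($D{\left(c,y \right)} = -6 - 67 = -73$)
$R = 10850000$ ($R = 2 \left(3173 - 73\right) \left(111^{2} - 10571\right) = 2 \cdot 3100 \left(12321 - 10571\right) = 2 \cdot 3100 \cdot 1750 = 2 \cdot 5425000 = 10850000$)
$\frac{3 \cdot 2584}{8698} + \frac{R}{-4029} = \frac{3 \cdot 2584}{8698} + \frac{10850000}{-4029} = 7752 \cdot \frac{1}{8698} + 10850000 \left(- \frac{1}{4029}\right) = \frac{3876}{4349} - \frac{10850000}{4029} = - \frac{47171033596}{17522121}$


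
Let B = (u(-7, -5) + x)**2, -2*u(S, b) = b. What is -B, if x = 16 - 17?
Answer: -9/4 ≈ -2.2500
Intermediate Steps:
u(S, b) = -b/2
x = -1
B = 9/4 (B = (-1/2*(-5) - 1)**2 = (5/2 - 1)**2 = (3/2)**2 = 9/4 ≈ 2.2500)
-B = -1*9/4 = -9/4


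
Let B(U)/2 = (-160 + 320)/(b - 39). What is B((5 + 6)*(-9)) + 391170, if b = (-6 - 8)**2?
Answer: 61414010/157 ≈ 3.9117e+5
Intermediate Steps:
b = 196 (b = (-14)**2 = 196)
B(U) = 320/157 (B(U) = 2*((-160 + 320)/(196 - 39)) = 2*(160/157) = 320/157)
B((5 + 6)*(-9)) + 391170 = 320/157 + 391170 = 61414010/157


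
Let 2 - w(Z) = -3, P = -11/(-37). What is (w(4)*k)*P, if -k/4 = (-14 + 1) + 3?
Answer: 2200/37 ≈ 59.459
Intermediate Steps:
P = 11/37 (P = -11*(-1/37) = 11/37 ≈ 0.29730)
w(Z) = 5 (w(Z) = 2 - 1*(-3) = 2 + 3 = 5)
k = 40 (k = -4*((-14 + 1) + 3) = -4*(-13 + 3) = -4*(-10) = 40)
(w(4)*k)*P = (5*40)*(11/37) = 200*(11/37) = 2200/37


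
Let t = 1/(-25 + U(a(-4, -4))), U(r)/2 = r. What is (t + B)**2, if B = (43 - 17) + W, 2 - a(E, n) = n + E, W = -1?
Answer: 15376/25 ≈ 615.04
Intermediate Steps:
a(E, n) = 2 - E - n (a(E, n) = 2 - (n + E) = 2 - (E + n) = 2 + (-E - n) = 2 - E - n)
U(r) = 2*r
B = 25 (B = (43 - 17) - 1 = 26 - 1 = 25)
t = -1/5 (t = 1/(-25 + 2*(2 - 1*(-4) - 1*(-4))) = 1/(-25 + 2*(2 + 4 + 4)) = 1/(-25 + 2*10) = 1/(-25 + 20) = 1/(-5) = -1/5 ≈ -0.20000)
(t + B)**2 = (-1/5 + 25)**2 = (124/5)**2 = 15376/25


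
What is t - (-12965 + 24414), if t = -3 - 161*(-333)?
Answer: 42161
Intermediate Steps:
t = 53610 (t = -3 + 53613 = 53610)
t - (-12965 + 24414) = 53610 - (-12965 + 24414) = 53610 - 1*11449 = 53610 - 11449 = 42161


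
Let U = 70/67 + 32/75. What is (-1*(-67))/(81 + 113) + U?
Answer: 1771111/974850 ≈ 1.8168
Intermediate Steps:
U = 7394/5025 (U = 70*(1/67) + 32*(1/75) = 70/67 + 32/75 = 7394/5025 ≈ 1.4714)
(-1*(-67))/(81 + 113) + U = (-1*(-67))/(81 + 113) + 7394/5025 = 67/194 + 7394/5025 = 1771111/974850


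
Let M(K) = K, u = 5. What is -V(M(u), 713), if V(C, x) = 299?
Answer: -299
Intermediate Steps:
-V(M(u), 713) = -1*299 = -299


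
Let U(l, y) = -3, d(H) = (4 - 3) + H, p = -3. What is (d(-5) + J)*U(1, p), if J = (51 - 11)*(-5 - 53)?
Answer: 6972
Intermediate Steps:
d(H) = 1 + H
J = -2320 (J = 40*(-58) = -2320)
(d(-5) + J)*U(1, p) = ((1 - 5) - 2320)*(-3) = (-4 - 2320)*(-3) = -2324*(-3) = 6972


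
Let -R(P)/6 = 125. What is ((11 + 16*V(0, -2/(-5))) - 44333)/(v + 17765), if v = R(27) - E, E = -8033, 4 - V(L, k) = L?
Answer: -22129/12524 ≈ -1.7669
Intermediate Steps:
R(P) = -750 (R(P) = -6*125 = -750)
V(L, k) = 4 - L
v = 7283 (v = -750 - 1*(-8033) = -750 + 8033 = 7283)
((11 + 16*V(0, -2/(-5))) - 44333)/(v + 17765) = ((11 + 16*(4 - 1*0)) - 44333)/(7283 + 17765) = ((11 + 16*(4 + 0)) - 44333)/25048 = ((11 + 16*4) - 44333)*(1/25048) = ((11 + 64) - 44333)*(1/25048) = (75 - 44333)*(1/25048) = -44258*1/25048 = -22129/12524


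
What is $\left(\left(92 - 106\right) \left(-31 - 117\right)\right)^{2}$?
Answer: $4293184$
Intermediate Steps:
$\left(\left(92 - 106\right) \left(-31 - 117\right)\right)^{2} = \left(\left(-14\right) \left(-148\right)\right)^{2} = 2072^{2} = 4293184$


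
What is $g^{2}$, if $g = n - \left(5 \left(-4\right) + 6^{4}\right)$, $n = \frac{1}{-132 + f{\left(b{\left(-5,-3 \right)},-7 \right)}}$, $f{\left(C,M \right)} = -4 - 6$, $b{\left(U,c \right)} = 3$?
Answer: $\frac{32830903249}{20164} \approx 1.6282 \cdot 10^{6}$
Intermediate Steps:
$f{\left(C,M \right)} = -10$ ($f{\left(C,M \right)} = -4 - 6 = -10$)
$n = - \frac{1}{142}$ ($n = \frac{1}{-132 - 10} = \frac{1}{-142} = - \frac{1}{142} \approx -0.0070423$)
$g = - \frac{181193}{142}$ ($g = - \frac{1}{142} - \left(5 \left(-4\right) + 6^{4}\right) = - \frac{1}{142} - \left(-20 + 1296\right) = - \frac{1}{142} - 1276 = - \frac{181193}{142} \approx -1276.0$)
$g^{2} = \left(- \frac{181193}{142}\right)^{2} = \frac{32830903249}{20164}$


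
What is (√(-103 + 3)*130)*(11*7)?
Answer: 100100*I ≈ 1.001e+5*I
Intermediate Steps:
(√(-103 + 3)*130)*(11*7) = (√(-100)*130)*77 = ((10*I)*130)*77 = (1300*I)*77 = 100100*I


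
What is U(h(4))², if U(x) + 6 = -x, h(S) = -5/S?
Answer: 361/16 ≈ 22.563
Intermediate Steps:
U(x) = -6 - x
U(h(4))² = (-6 - (-5)/4)² = (-6 - 1*(-5/4))² = (-6 + 5/4)² = (-19/4)² = 361/16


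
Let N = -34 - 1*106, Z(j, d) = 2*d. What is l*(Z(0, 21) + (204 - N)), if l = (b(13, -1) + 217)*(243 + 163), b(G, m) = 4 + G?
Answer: 36671544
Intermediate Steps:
N = -140 (N = -34 - 106 = -140)
l = 95004 (l = ((4 + 13) + 217)*(243 + 163) = (17 + 217)*406 = 234*406 = 95004)
l*(Z(0, 21) + (204 - N)) = 95004*(2*21 + (204 - 1*(-140))) = 95004*(42 + (204 + 140)) = 95004*(42 + 344) = 95004*386 = 36671544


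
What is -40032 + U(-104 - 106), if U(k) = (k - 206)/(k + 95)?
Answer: -4603264/115 ≈ -40028.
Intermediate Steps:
U(k) = (-206 + k)/(95 + k)
-40032 + U(-104 - 106) = -40032 + (-206 + (-104 - 106))/(95 + (-104 - 106)) = -40032 + (-206 - 210)/(95 - 210) = -40032 - 416/(-115) = -40032 - 1/115*(-416) = -40032 + 416/115 = -4603264/115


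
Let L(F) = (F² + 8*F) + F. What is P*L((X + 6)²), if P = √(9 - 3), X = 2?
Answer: 4672*√6 ≈ 11444.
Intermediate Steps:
L(F) = F² + 9*F
P = √6 ≈ 2.4495
P*L((X + 6)²) = √6*((2 + 6)²*(9 + (2 + 6)²)) = √6*(8²*(9 + 8²)) = √6*(64*(9 + 64)) = √6*(64*73) = √6*4672 = 4672*√6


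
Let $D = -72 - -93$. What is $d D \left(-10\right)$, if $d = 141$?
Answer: $-29610$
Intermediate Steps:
$D = 21$ ($D = -72 + 93 = 21$)
$d D \left(-10\right) = 141 \cdot 21 \left(-10\right) = 2961 \left(-10\right) = -29610$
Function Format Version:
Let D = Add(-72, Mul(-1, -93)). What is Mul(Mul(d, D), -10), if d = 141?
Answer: -29610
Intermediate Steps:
D = 21 (D = Add(-72, 93) = 21)
Mul(Mul(d, D), -10) = Mul(Mul(141, 21), -10) = Mul(2961, -10) = -29610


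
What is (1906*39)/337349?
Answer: 74334/337349 ≈ 0.22035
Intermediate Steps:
(1906*39)/337349 = 74334*(1/337349) = 74334/337349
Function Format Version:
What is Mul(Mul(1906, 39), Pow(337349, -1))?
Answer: Rational(74334, 337349) ≈ 0.22035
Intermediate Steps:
Mul(Mul(1906, 39), Pow(337349, -1)) = Mul(74334, Rational(1, 337349)) = Rational(74334, 337349)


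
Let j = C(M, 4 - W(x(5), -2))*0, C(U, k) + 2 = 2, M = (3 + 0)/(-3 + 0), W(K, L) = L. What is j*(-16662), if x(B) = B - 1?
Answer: 0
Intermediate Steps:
x(B) = -1 + B
M = -1 (M = 3/(-3) = 3*(-⅓) = -1)
C(U, k) = 0 (C(U, k) = -2 + 2 = 0)
j = 0 (j = 0*0 = 0)
j*(-16662) = 0*(-16662) = 0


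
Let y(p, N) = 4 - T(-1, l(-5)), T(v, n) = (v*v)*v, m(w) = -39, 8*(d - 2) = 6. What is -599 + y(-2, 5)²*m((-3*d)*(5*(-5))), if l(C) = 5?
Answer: -1574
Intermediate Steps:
d = 11/4 (d = 2 + (⅛)*6 = 2 + ¾ = 11/4 ≈ 2.7500)
T(v, n) = v³ (T(v, n) = v²*v = v³)
y(p, N) = 5 (y(p, N) = 4 - 1*(-1)³ = 4 - 1*(-1) = 4 + 1 = 5)
-599 + y(-2, 5)²*m((-3*d)*(5*(-5))) = -599 + 5²*(-39) = -599 + 25*(-39) = -599 - 975 = -1574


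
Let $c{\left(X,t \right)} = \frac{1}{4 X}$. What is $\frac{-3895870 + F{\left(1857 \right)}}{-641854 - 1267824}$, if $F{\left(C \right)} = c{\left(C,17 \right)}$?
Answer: $\frac{28938522359}{14185088184} \approx 2.0401$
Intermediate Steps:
$c{\left(X,t \right)} = \frac{1}{4 X}$
$F{\left(C \right)} = \frac{1}{4 C}$
$\frac{-3895870 + F{\left(1857 \right)}}{-641854 - 1267824} = \frac{-3895870 + \frac{1}{4 \cdot 1857}}{-641854 - 1267824} = \frac{-3895870 + \frac{1}{4} \cdot \frac{1}{1857}}{-1909678} = \left(-3895870 + \frac{1}{7428}\right) \left(- \frac{1}{1909678}\right) = \left(- \frac{28938522359}{7428}\right) \left(- \frac{1}{1909678}\right) = \frac{28938522359}{14185088184}$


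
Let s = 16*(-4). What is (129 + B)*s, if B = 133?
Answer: -16768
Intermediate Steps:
s = -64
(129 + B)*s = (129 + 133)*(-64) = 262*(-64) = -16768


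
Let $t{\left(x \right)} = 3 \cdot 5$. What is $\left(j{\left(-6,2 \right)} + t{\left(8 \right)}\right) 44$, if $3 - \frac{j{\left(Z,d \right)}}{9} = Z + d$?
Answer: $3432$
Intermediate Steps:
$t{\left(x \right)} = 15$
$j{\left(Z,d \right)} = 27 - 9 Z - 9 d$ ($j{\left(Z,d \right)} = 27 - 9 \left(Z + d\right) = 27 - \left(9 Z + 9 d\right) = 27 - 9 Z - 9 d$)
$\left(j{\left(-6,2 \right)} + t{\left(8 \right)}\right) 44 = \left(\left(27 - -54 - 18\right) + 15\right) 44 = \left(\left(27 + 54 - 18\right) + 15\right) 44 = \left(63 + 15\right) 44 = 78 \cdot 44 = 3432$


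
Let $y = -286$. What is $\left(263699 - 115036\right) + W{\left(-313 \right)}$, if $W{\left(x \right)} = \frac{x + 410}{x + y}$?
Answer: $\frac{89049040}{599} \approx 1.4866 \cdot 10^{5}$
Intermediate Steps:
$W{\left(x \right)} = \frac{410 + x}{-286 + x}$ ($W{\left(x \right)} = \frac{x + 410}{x - 286} = \frac{410 + x}{-286 + x}$)
$\left(263699 - 115036\right) + W{\left(-313 \right)} = \left(263699 - 115036\right) + \frac{410 - 313}{-286 - 313} = 148663 + \frac{1}{-599} \cdot 97 = 148663 - \frac{97}{599} = \frac{89049040}{599}$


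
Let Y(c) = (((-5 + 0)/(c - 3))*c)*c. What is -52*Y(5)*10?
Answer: 32500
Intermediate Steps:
Y(c) = -5*c²/(-3 + c) (Y(c) = ((-5/(-3 + c))*c)*c = (-5*c/(-3 + c))*c = -5*c²/(-3 + c))
-52*Y(5)*10 = -(-260)*5²/(-3 + 5)*10 = -(-260)*25/2*10 = -52*(-125/2)*10 = 3250*10 = 32500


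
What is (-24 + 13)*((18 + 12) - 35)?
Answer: 55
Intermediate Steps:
(-24 + 13)*((18 + 12) - 35) = -11*(30 - 35) = -11*(-5) = 55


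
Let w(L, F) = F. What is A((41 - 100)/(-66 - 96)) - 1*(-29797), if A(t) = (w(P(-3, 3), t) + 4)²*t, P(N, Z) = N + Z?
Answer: 126712270907/4251528 ≈ 29804.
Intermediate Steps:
A(t) = t*(4 + t)² (A(t) = (t + 4)²*t = (4 + t)²*t = t*(4 + t)²)
A((41 - 100)/(-66 - 96)) - 1*(-29797) = ((41 - 100)/(-66 - 96))*(4 + (41 - 100)/(-66 - 96))² - 1*(-29797) = (-59/(-162))*(4 - 59/(-162))² + 29797 = (-59*(-1/162))*(4 - 59*(-1/162))² + 29797 = 59*(4 + 59/162)²/162 + 29797 = 59*(707/162)²/162 + 29797 = (59/162)*(499849/26244) + 29797 = 29491091/4251528 + 29797 = 126712270907/4251528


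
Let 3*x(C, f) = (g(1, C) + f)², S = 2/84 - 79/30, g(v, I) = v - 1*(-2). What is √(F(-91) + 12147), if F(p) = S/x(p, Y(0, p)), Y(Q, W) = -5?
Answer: √59510710/70 ≈ 110.20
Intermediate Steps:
g(v, I) = 2 + v (g(v, I) = v + 2 = 2 + v)
S = -274/105 (S = 2*(1/84) - 79*1/30 = 1/42 - 79/30 = -274/105 ≈ -2.6095)
x(C, f) = (3 + f)²/3 (x(C, f) = ((2 + 1) + f)²/3 = (3 + f)²/3)
F(p) = -137/70 (F(p) = -274*3/(3 - 5)²/105 = -274/(105*((⅓)*(-2)²)) = -274/(105*((⅓)*4)) = -274/(105*4/3) = -274/105*¾ = -137/70)
√(F(-91) + 12147) = √(-137/70 + 12147) = √(850153/70) = √59510710/70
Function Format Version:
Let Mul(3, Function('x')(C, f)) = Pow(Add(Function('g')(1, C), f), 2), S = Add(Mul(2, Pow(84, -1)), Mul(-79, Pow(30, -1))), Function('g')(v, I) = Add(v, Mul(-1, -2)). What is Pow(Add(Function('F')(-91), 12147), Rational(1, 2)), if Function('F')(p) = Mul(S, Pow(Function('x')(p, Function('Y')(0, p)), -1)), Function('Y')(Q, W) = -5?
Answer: Mul(Rational(1, 70), Pow(59510710, Rational(1, 2))) ≈ 110.20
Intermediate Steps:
Function('g')(v, I) = Add(2, v) (Function('g')(v, I) = Add(v, 2) = Add(2, v))
S = Rational(-274, 105) (S = Add(Mul(2, Rational(1, 84)), Mul(-79, Rational(1, 30))) = Add(Rational(1, 42), Rational(-79, 30)) = Rational(-274, 105) ≈ -2.6095)
Function('x')(C, f) = Mul(Rational(1, 3), Pow(Add(3, f), 2)) (Function('x')(C, f) = Mul(Rational(1, 3), Pow(Add(Add(2, 1), f), 2)) = Mul(Rational(1, 3), Pow(Add(3, f), 2)))
Function('F')(p) = Rational(-137, 70) (Function('F')(p) = Mul(Rational(-274, 105), Pow(Mul(Rational(1, 3), Pow(Add(3, -5), 2)), -1)) = Mul(Rational(-274, 105), Pow(Mul(Rational(1, 3), Pow(-2, 2)), -1)) = Mul(Rational(-274, 105), Pow(Mul(Rational(1, 3), 4), -1)) = Mul(Rational(-274, 105), Pow(Rational(4, 3), -1)) = Mul(Rational(-274, 105), Rational(3, 4)) = Rational(-137, 70))
Pow(Add(Function('F')(-91), 12147), Rational(1, 2)) = Pow(Add(Rational(-137, 70), 12147), Rational(1, 2)) = Pow(Rational(850153, 70), Rational(1, 2)) = Mul(Rational(1, 70), Pow(59510710, Rational(1, 2)))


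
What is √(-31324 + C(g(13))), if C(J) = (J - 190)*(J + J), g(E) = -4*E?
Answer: 18*I*√19 ≈ 78.46*I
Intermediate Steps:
C(J) = 2*J*(-190 + J) (C(J) = (-190 + J)*(2*J) = 2*J*(-190 + J))
√(-31324 + C(g(13))) = √(-31324 + 2*(-4*13)*(-190 - 4*13)) = √(-31324 + 2*(-52)*(-190 - 52)) = √(-31324 + 2*(-52)*(-242)) = √(-31324 + 25168) = √(-6156) = 18*I*√19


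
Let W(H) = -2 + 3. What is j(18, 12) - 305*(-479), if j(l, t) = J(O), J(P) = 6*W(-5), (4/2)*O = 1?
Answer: 146101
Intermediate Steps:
O = ½ (O = (½)*1 = ½ ≈ 0.50000)
W(H) = 1
J(P) = 6 (J(P) = 6*1 = 6)
j(l, t) = 6
j(18, 12) - 305*(-479) = 6 - 305*(-479) = 6 + 146095 = 146101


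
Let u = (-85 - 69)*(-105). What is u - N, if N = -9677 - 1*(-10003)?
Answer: 15844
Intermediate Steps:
u = 16170 (u = -154*(-105) = 16170)
N = 326 (N = -9677 + 10003 = 326)
u - N = 16170 - 1*326 = 16170 - 326 = 15844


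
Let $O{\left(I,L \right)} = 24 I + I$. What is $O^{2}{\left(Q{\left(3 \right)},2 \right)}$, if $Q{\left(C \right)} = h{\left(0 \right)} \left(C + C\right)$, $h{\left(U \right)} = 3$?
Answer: $202500$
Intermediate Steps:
$Q{\left(C \right)} = 6 C$ ($Q{\left(C \right)} = 3 \left(C + C\right) = 3 \cdot 2 C = 6 C$)
$O{\left(I,L \right)} = 25 I$
$O^{2}{\left(Q{\left(3 \right)},2 \right)} = \left(25 \cdot 6 \cdot 3\right)^{2} = \left(25 \cdot 18\right)^{2} = 450^{2} = 202500$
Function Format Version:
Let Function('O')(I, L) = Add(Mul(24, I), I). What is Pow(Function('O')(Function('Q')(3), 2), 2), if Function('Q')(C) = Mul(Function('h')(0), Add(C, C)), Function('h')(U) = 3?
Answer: 202500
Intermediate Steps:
Function('Q')(C) = Mul(6, C) (Function('Q')(C) = Mul(3, Add(C, C)) = Mul(3, Mul(2, C)) = Mul(6, C))
Function('O')(I, L) = Mul(25, I)
Pow(Function('O')(Function('Q')(3), 2), 2) = Pow(Mul(25, Mul(6, 3)), 2) = Pow(Mul(25, 18), 2) = Pow(450, 2) = 202500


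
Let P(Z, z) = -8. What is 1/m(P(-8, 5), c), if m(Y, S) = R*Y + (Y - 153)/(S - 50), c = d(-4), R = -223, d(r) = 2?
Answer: 48/85793 ≈ 0.00055949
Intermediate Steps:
c = 2
m(Y, S) = -223*Y + (-153 + Y)/(-50 + S) (m(Y, S) = -223*Y + (Y - 153)/(S - 50) = -223*Y + (-153 + Y)/(-50 + S))
1/m(P(-8, 5), c) = 1/((-153 + 11151*(-8) - 223*2*(-8))/(-50 + 2)) = 1/((-153 - 89208 + 3568)/(-48)) = 1/(-1/48*(-85793)) = 1/(85793/48) = 48/85793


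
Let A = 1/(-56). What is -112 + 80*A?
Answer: -794/7 ≈ -113.43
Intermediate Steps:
A = -1/56 ≈ -0.017857
-112 + 80*A = -112 + 80*(-1/56) = -112 - 10/7 = -794/7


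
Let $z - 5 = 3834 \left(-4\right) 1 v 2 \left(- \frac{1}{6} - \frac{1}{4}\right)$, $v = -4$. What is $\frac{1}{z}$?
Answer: $- \frac{1}{51115} \approx -1.9564 \cdot 10^{-5}$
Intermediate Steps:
$z = -51115$ ($z = 5 + 3834 \left(-4\right) 1 \left(-4\right) 2 \left(- \frac{1}{6} - \frac{1}{4}\right) = 5 + 3834 \left(-4\right) \left(-4\right) 2 \left(\left(-1\right) \frac{1}{6} - \frac{1}{4}\right) = 5 + 3834 \cdot 16 \cdot 2 \left(- \frac{1}{6} - \frac{1}{4}\right) = 5 + 3834 \cdot 32 \left(- \frac{5}{12}\right) = 5 + 3834 \left(- \frac{40}{3}\right) = 5 - 51120 = -51115$)
$\frac{1}{z} = \frac{1}{-51115} = - \frac{1}{51115}$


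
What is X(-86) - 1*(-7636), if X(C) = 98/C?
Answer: 328299/43 ≈ 7634.9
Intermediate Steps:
X(-86) - 1*(-7636) = 98/(-86) - 1*(-7636) = 98*(-1/86) + 7636 = -49/43 + 7636 = 328299/43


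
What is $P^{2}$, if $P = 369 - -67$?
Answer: $190096$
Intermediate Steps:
$P = 436$ ($P = 369 + 67 = 436$)
$P^{2} = 436^{2} = 190096$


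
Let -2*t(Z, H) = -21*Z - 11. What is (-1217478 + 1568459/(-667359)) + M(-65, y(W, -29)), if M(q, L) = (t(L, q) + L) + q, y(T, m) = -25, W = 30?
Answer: -812728042634/667359 ≈ -1.2178e+6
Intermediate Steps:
t(Z, H) = 11/2 + 21*Z/2 (t(Z, H) = -(-21*Z - 11)/2 = -(-11 - 21*Z)/2 = 11/2 + 21*Z/2)
M(q, L) = 11/2 + q + 23*L/2 (M(q, L) = ((11/2 + 21*L/2) + L) + q = (11/2 + 23*L/2) + q = 11/2 + q + 23*L/2)
(-1217478 + 1568459/(-667359)) + M(-65, y(W, -29)) = (-1217478 + 1568459/(-667359)) + (11/2 - 65 + (23/2)*(-25)) = (-1217478 + 1568459*(-1/667359)) + (11/2 - 65 - 575/2) = (-1217478 - 1568459/667359) - 347 = -812496469061/667359 - 347 = -812728042634/667359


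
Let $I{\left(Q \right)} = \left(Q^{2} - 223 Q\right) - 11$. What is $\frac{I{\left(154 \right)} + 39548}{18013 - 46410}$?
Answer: $- \frac{28911}{28397} \approx -1.0181$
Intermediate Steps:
$I{\left(Q \right)} = -11 + Q^{2} - 223 Q$
$\frac{I{\left(154 \right)} + 39548}{18013 - 46410} = \frac{\left(-11 + 154^{2} - 34342\right) + 39548}{18013 - 46410} = \frac{\left(-11 + 23716 - 34342\right) + 39548}{-28397} = \left(-10637 + 39548\right) \left(- \frac{1}{28397}\right) = 28911 \left(- \frac{1}{28397}\right) = - \frac{28911}{28397}$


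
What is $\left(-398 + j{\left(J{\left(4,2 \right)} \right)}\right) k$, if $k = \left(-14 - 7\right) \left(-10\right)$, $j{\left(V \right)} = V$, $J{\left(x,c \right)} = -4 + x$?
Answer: $-83580$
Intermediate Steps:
$k = 210$ ($k = \left(-21\right) \left(-10\right) = 210$)
$\left(-398 + j{\left(J{\left(4,2 \right)} \right)}\right) k = \left(-398 + \left(-4 + 4\right)\right) 210 = \left(-398 + 0\right) 210 = \left(-398\right) 210 = -83580$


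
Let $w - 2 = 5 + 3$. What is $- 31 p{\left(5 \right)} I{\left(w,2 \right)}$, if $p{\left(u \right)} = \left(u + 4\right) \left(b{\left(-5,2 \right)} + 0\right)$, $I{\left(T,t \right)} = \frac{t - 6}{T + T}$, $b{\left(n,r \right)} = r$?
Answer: $\frac{558}{5} \approx 111.6$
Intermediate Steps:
$w = 10$ ($w = 2 + \left(5 + 3\right) = 2 + 8 = 10$)
$I{\left(T,t \right)} = \frac{-6 + t}{2 T}$
$p{\left(u \right)} = 8 + 2 u$ ($p{\left(u \right)} = \left(u + 4\right) \left(2 + 0\right) = \left(4 + u\right) 2 = 8 + 2 u$)
$- 31 p{\left(5 \right)} I{\left(w,2 \right)} = - 31 \left(8 + 2 \cdot 5\right) \frac{-6 + 2}{2 \cdot 10} = - 31 \left(8 + 10\right) \frac{1}{2} \cdot \frac{1}{10} \left(-4\right) = \left(-31\right) 18 \left(- \frac{1}{5}\right) = \left(-558\right) \left(- \frac{1}{5}\right) = \frac{558}{5}$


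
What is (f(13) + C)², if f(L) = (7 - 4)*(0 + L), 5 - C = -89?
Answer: 17689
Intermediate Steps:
C = 94 (C = 5 - 1*(-89) = 5 + 89 = 94)
f(L) = 3*L
(f(13) + C)² = (3*13 + 94)² = (39 + 94)² = 133² = 17689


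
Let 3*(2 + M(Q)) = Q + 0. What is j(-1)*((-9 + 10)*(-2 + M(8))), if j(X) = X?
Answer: 4/3 ≈ 1.3333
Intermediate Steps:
M(Q) = -2 + Q/3 (M(Q) = -2 + (Q + 0)/3 = -2 + Q/3)
j(-1)*((-9 + 10)*(-2 + M(8))) = -(-9 + 10)*(-2 + (-2 + (⅓)*8)) = -(-2 + (-2 + 8/3)) = -(-2 + ⅔) = -(-4)/3 = -1*(-4/3) = 4/3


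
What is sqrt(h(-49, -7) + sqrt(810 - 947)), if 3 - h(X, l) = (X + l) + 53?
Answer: sqrt(6 + I*sqrt(137)) ≈ 3.0946 + 1.8912*I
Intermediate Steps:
h(X, l) = -50 - X - l (h(X, l) = 3 - ((X + l) + 53) = 3 - (53 + X + l) = 3 + (-53 - X - l) = -50 - X - l)
sqrt(h(-49, -7) + sqrt(810 - 947)) = sqrt((-50 - 1*(-49) - 1*(-7)) + sqrt(810 - 947)) = sqrt((-50 + 49 + 7) + sqrt(-137)) = sqrt(6 + I*sqrt(137))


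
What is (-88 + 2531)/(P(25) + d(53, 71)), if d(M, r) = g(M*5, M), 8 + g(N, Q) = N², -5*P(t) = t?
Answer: 2443/70212 ≈ 0.034795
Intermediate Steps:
P(t) = -t/5
g(N, Q) = -8 + N²
d(M, r) = -8 + 25*M² (d(M, r) = -8 + (M*5)² = -8 + (5*M)² = -8 + 25*M²)
(-88 + 2531)/(P(25) + d(53, 71)) = (-88 + 2531)/(-⅕*25 + (-8 + 25*53²)) = 2443/(-5 + (-8 + 25*2809)) = 2443/(-5 + (-8 + 70225)) = 2443/(-5 + 70217) = 2443/70212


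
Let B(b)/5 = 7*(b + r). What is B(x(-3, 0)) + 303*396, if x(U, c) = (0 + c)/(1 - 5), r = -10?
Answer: 119638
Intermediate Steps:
x(U, c) = -c/4 (x(U, c) = c/(-4) = c*(-¼) = -c/4)
B(b) = -350 + 35*b (B(b) = 5*(7*(b - 10)) = 5*(7*(-10 + b)) = 5*(-70 + 7*b) = -350 + 35*b)
B(x(-3, 0)) + 303*396 = (-350 + 35*(-¼*0)) + 303*396 = (-350 + 35*0) + 119988 = (-350 + 0) + 119988 = -350 + 119988 = 119638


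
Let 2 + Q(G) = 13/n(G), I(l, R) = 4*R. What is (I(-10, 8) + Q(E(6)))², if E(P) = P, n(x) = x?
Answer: 37249/36 ≈ 1034.7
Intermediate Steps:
Q(G) = -2 + 13/G
(I(-10, 8) + Q(E(6)))² = (4*8 + (-2 + 13/6))² = (32 + (-2 + 13*(⅙)))² = (32 + (-2 + 13/6))² = (32 + ⅙)² = (193/6)² = 37249/36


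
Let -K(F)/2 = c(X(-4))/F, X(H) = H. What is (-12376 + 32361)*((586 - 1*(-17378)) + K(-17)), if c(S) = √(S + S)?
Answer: 359010540 + 79940*I*√2/17 ≈ 3.5901e+8 + 6650.1*I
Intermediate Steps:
c(S) = √2*√S (c(S) = √(2*S) = √2*√S)
K(F) = -4*I*√2/F (K(F) = -2*√2*√(-4)/F = -2*√2*(2*I)/F = -2*2*I*√2/F = -4*I*√2/F)
(-12376 + 32361)*((586 - 1*(-17378)) + K(-17)) = (-12376 + 32361)*((586 - 1*(-17378)) - 4*I*√2/(-17)) = 19985*((586 + 17378) - 4*I*√2*(-1/17)) = 19985*(17964 + 4*I*√2/17) = 359010540 + 79940*I*√2/17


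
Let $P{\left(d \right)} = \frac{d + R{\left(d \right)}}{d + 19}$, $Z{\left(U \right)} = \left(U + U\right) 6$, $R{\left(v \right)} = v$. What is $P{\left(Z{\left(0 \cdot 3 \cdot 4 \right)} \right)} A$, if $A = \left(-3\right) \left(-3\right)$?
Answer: $0$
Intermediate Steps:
$Z{\left(U \right)} = 12 U$ ($Z{\left(U \right)} = 2 U 6 = 12 U$)
$P{\left(d \right)} = \frac{2 d}{19 + d}$ ($P{\left(d \right)} = \frac{d + d}{d + 19} = \frac{2 d}{19 + d}$)
$A = 9$
$P{\left(Z{\left(0 \cdot 3 \cdot 4 \right)} \right)} A = \frac{2 \cdot 12 \cdot 0 \cdot 3 \cdot 4}{19 + 12 \cdot 0 \cdot 3 \cdot 4} \cdot 9 = \frac{2 \cdot 12 \cdot 0 \cdot 4}{19 + 12 \cdot 0 \cdot 4} \cdot 9 = \frac{2 \cdot 12 \cdot 0}{19 + 12 \cdot 0} \cdot 9 = 2 \cdot 0 \frac{1}{19 + 0} \cdot 9 = 2 \cdot 0 \cdot \frac{1}{19} \cdot 9 = 0 \cdot 9 = 0$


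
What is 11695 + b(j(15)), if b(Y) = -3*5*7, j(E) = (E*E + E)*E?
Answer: 11590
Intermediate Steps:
j(E) = E*(E + E²) (j(E) = (E² + E)*E = (E + E²)*E = E*(E + E²))
b(Y) = -105 (b(Y) = -15*7 = -105)
11695 + b(j(15)) = 11695 - 105 = 11590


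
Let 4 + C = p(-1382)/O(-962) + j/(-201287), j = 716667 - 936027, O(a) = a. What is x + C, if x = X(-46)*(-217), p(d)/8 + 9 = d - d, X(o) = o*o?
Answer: -44456869966780/96819047 ≈ -4.5918e+5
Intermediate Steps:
j = -219360
X(o) = o²
p(d) = -72 (p(d) = -72 + 8*(d - d) = -72 + 8*0 = -72 + 0 = -72)
x = -459172 (x = (-46)²*(-217) = 2116*(-217) = -459172)
C = -274517696/96819047 (C = -4 + (-72/(-962) - 219360/(-201287)) = -4 + (-72*(-1/962) - 219360*(-1/201287)) = -4 + (36/481 + 219360/201287) = -4 + 112758492/96819047 = -274517696/96819047 ≈ -2.8354)
x + C = -459172 - 274517696/96819047 = -44456869966780/96819047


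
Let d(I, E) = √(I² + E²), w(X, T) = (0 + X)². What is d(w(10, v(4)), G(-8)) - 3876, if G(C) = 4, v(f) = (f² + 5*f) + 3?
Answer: -3876 + 4*√626 ≈ -3775.9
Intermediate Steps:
v(f) = 3 + f² + 5*f
w(X, T) = X²
d(I, E) = √(E² + I²)
d(w(10, v(4)), G(-8)) - 3876 = √(4² + (10²)²) - 3876 = √(16 + 100²) - 3876 = √(16 + 10000) - 3876 = √10016 - 3876 = 4*√626 - 3876 = -3876 + 4*√626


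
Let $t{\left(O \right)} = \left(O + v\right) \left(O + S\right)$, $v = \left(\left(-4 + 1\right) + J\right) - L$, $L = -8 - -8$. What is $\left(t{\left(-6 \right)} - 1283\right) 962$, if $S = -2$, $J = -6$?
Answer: $-1118806$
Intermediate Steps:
$L = 0$ ($L = -8 + 8 = 0$)
$v = -9$ ($v = \left(\left(-4 + 1\right) - 6\right) - 0 = \left(-3 - 6\right) + 0 = -9 + 0 = -9$)
$t{\left(O \right)} = \left(-9 + O\right) \left(-2 + O\right)$ ($t{\left(O \right)} = \left(O - 9\right) \left(O - 2\right) = \left(-9 + O\right) \left(-2 + O\right)$)
$\left(t{\left(-6 \right)} - 1283\right) 962 = \left(\left(18 + \left(-6\right)^{2} - -66\right) - 1283\right) 962 = \left(\left(18 + 36 + 66\right) - 1283\right) 962 = \left(120 - 1283\right) 962 = \left(-1163\right) 962 = -1118806$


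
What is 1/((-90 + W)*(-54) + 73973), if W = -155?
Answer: 1/87203 ≈ 1.1467e-5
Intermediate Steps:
1/((-90 + W)*(-54) + 73973) = 1/((-90 - 155)*(-54) + 73973) = 1/(-245*(-54) + 73973) = 1/(13230 + 73973) = 1/87203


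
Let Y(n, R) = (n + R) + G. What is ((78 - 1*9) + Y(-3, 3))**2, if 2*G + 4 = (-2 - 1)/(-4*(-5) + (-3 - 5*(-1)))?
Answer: 8673025/1936 ≈ 4479.9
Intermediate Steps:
G = -91/44 (G = -2 + ((-2 - 1)/(-4*(-5) + (-3 - 5*(-1))))/2 = -2 + (-3/(20 + (-3 + 5)))/2 = -2 + (-3/(20 + 2))/2 = -2 + (-3/22)/2 = -2 + (-3*1/22)/2 = -2 + (1/2)*(-3/22) = -2 - 3/44 = -91/44 ≈ -2.0682)
Y(n, R) = -91/44 + R + n (Y(n, R) = (n + R) - 91/44 = (R + n) - 91/44 = -91/44 + R + n)
((78 - 1*9) + Y(-3, 3))**2 = ((78 - 1*9) + (-91/44 + 3 - 3))**2 = ((78 - 9) - 91/44)**2 = (69 - 91/44)**2 = (2945/44)**2 = 8673025/1936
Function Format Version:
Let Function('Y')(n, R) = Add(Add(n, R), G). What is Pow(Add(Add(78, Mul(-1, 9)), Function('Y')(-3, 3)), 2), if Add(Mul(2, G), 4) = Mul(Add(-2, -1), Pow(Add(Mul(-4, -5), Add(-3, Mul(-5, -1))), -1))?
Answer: Rational(8673025, 1936) ≈ 4479.9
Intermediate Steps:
G = Rational(-91, 44) (G = Add(-2, Mul(Rational(1, 2), Mul(Add(-2, -1), Pow(Add(Mul(-4, -5), Add(-3, Mul(-5, -1))), -1)))) = Add(-2, Mul(Rational(1, 2), Mul(-3, Pow(Add(20, Add(-3, 5)), -1)))) = Add(-2, Mul(Rational(1, 2), Mul(-3, Pow(Add(20, 2), -1)))) = Add(-2, Mul(Rational(1, 2), Mul(-3, Pow(22, -1)))) = Add(-2, Mul(Rational(1, 2), Mul(-3, Rational(1, 22)))) = Add(-2, Mul(Rational(1, 2), Rational(-3, 22))) = Add(-2, Rational(-3, 44)) = Rational(-91, 44) ≈ -2.0682)
Function('Y')(n, R) = Add(Rational(-91, 44), R, n) (Function('Y')(n, R) = Add(Add(n, R), Rational(-91, 44)) = Add(Add(R, n), Rational(-91, 44)) = Add(Rational(-91, 44), R, n))
Pow(Add(Add(78, Mul(-1, 9)), Function('Y')(-3, 3)), 2) = Pow(Add(Add(78, Mul(-1, 9)), Add(Rational(-91, 44), 3, -3)), 2) = Pow(Add(Add(78, -9), Rational(-91, 44)), 2) = Pow(Add(69, Rational(-91, 44)), 2) = Pow(Rational(2945, 44), 2) = Rational(8673025, 1936)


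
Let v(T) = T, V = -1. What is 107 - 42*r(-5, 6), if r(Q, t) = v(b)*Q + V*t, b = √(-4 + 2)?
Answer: 359 + 210*I*√2 ≈ 359.0 + 296.98*I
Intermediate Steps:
b = I*√2 (b = √(-2) = I*√2 ≈ 1.4142*I)
r(Q, t) = -t + I*Q*√2 (r(Q, t) = (I*√2)*Q - t = I*Q*√2 - t = -t + I*Q*√2)
107 - 42*r(-5, 6) = 107 - 42*(-1*6 + I*(-5)*√2) = 107 - 42*(-6 - 5*I*√2) = 107 + (252 + 210*I*√2) = 359 + 210*I*√2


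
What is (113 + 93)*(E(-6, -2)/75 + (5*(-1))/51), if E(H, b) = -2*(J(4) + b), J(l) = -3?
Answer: 618/85 ≈ 7.2706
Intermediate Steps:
E(H, b) = 6 - 2*b (E(H, b) = -2*(-3 + b) = 6 - 2*b)
(113 + 93)*(E(-6, -2)/75 + (5*(-1))/51) = (113 + 93)*((6 - 2*(-2))/75 + (5*(-1))/51) = 206*((6 + 4)*(1/75) - 5*1/51) = 206*(10*(1/75) - 5/51) = 206*(2/15 - 5/51) = 206*(3/85) = 618/85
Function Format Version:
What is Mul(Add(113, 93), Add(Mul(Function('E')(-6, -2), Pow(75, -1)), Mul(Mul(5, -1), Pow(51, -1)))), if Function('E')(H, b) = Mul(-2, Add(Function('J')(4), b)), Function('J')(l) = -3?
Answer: Rational(618, 85) ≈ 7.2706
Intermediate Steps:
Function('E')(H, b) = Add(6, Mul(-2, b)) (Function('E')(H, b) = Mul(-2, Add(-3, b)) = Add(6, Mul(-2, b)))
Mul(Add(113, 93), Add(Mul(Function('E')(-6, -2), Pow(75, -1)), Mul(Mul(5, -1), Pow(51, -1)))) = Mul(Add(113, 93), Add(Mul(Add(6, Mul(-2, -2)), Pow(75, -1)), Mul(Mul(5, -1), Pow(51, -1)))) = Mul(206, Add(Mul(Add(6, 4), Rational(1, 75)), Mul(-5, Rational(1, 51)))) = Mul(206, Add(Mul(10, Rational(1, 75)), Rational(-5, 51))) = Mul(206, Add(Rational(2, 15), Rational(-5, 51))) = Mul(206, Rational(3, 85)) = Rational(618, 85)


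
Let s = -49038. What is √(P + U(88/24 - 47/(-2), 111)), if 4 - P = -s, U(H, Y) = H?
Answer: I*√1764246/6 ≈ 221.38*I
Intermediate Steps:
P = -49034 (P = 4 - (-1)*(-49038) = 4 - 1*49038 = 4 - 49038 = -49034)
√(P + U(88/24 - 47/(-2), 111)) = √(-49034 + (88/24 - 47/(-2))) = √(-49034 + (88*(1/24) - 47*(-½))) = √(-49034 + (11/3 + 47/2)) = √(-49034 + 163/6) = √(-294041/6) = I*√1764246/6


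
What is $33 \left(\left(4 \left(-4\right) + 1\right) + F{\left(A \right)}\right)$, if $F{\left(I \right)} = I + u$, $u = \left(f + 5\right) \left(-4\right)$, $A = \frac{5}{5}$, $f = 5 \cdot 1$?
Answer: $-1782$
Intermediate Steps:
$f = 5$
$A = 1$ ($A = 5 \cdot \frac{1}{5} = 1$)
$u = -40$ ($u = \left(5 + 5\right) \left(-4\right) = 10 \left(-4\right) = -40$)
$F{\left(I \right)} = -40 + I$ ($F{\left(I \right)} = I - 40 = -40 + I$)
$33 \left(\left(4 \left(-4\right) + 1\right) + F{\left(A \right)}\right) = 33 \left(\left(4 \left(-4\right) + 1\right) + \left(-40 + 1\right)\right) = 33 \left(\left(-16 + 1\right) - 39\right) = 33 \left(-15 - 39\right) = 33 \left(-54\right) = -1782$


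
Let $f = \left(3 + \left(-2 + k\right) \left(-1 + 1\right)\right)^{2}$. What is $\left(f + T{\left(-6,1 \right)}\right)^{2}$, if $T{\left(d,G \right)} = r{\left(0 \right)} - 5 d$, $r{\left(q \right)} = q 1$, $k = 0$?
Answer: $1521$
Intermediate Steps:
$f = 9$ ($f = \left(3 + \left(-2 + 0\right) \left(-1 + 1\right)\right)^{2} = \left(3 - 0\right)^{2} = \left(3 + 0\right)^{2} = 3^{2} = 9$)
$r{\left(q \right)} = q$
$T{\left(d,G \right)} = - 5 d$ ($T{\left(d,G \right)} = 0 - 5 d = - 5 d$)
$\left(f + T{\left(-6,1 \right)}\right)^{2} = \left(9 - -30\right)^{2} = \left(9 + 30\right)^{2} = 39^{2} = 1521$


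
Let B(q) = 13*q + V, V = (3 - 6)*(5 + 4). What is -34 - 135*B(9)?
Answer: -12184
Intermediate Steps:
V = -27 (V = -3*9 = -27)
B(q) = -27 + 13*q (B(q) = 13*q - 27 = -27 + 13*q)
-34 - 135*B(9) = -34 - 135*(-27 + 13*9) = -34 - 135*(-27 + 117) = -34 - 135*90 = -34 - 12150 = -12184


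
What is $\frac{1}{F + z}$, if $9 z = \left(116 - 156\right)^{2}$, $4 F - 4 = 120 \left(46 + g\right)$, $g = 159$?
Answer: $\frac{9}{56959} \approx 0.00015801$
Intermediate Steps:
$F = 6151$ ($F = 1 + \frac{120 \left(46 + 159\right)}{4} = 1 + \frac{120 \cdot 205}{4} = 1 + \frac{1}{4} \cdot 24600 = 1 + 6150 = 6151$)
$z = \frac{1600}{9}$ ($z = \frac{\left(116 - 156\right)^{2}}{9} = \frac{\left(-40\right)^{2}}{9} = \frac{1}{9} \cdot 1600 = \frac{1600}{9} \approx 177.78$)
$\frac{1}{F + z} = \frac{1}{6151 + \frac{1600}{9}} = \frac{1}{\frac{56959}{9}} = \frac{9}{56959}$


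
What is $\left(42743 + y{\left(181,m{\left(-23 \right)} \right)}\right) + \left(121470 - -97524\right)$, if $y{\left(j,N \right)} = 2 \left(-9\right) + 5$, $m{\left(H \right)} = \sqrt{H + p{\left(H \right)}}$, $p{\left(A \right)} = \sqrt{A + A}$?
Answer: $261724$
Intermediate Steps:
$p{\left(A \right)} = \sqrt{2} \sqrt{A}$ ($p{\left(A \right)} = \sqrt{2 A} = \sqrt{2} \sqrt{A}$)
$m{\left(H \right)} = \sqrt{H + \sqrt{2} \sqrt{H}}$
$y{\left(j,N \right)} = -13$ ($y{\left(j,N \right)} = -18 + 5 = -13$)
$\left(42743 + y{\left(181,m{\left(-23 \right)} \right)}\right) + \left(121470 - -97524\right) = \left(42743 - 13\right) + \left(121470 - -97524\right) = 42730 + \left(121470 + 97524\right) = 42730 + 218994 = 261724$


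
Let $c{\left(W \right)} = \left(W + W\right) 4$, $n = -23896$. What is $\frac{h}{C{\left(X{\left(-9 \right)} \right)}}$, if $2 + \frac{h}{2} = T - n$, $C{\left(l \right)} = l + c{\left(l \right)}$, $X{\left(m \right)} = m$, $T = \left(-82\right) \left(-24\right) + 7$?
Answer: $- \frac{17246}{27} \approx -638.74$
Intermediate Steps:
$c{\left(W \right)} = 8 W$ ($c{\left(W \right)} = 2 W 4 = 8 W$)
$T = 1975$ ($T = 1968 + 7 = 1975$)
$C{\left(l \right)} = 9 l$ ($C{\left(l \right)} = l + 8 l = 9 l$)
$h = 51738$ ($h = -4 + 2 \left(1975 - -23896\right) = -4 + 2 \left(1975 + 23896\right) = -4 + 2 \cdot 25871 = -4 + 51742 = 51738$)
$\frac{h}{C{\left(X{\left(-9 \right)} \right)}} = \frac{51738}{9 \left(-9\right)} = \frac{51738}{-81} = 51738 \left(- \frac{1}{81}\right) = - \frac{17246}{27}$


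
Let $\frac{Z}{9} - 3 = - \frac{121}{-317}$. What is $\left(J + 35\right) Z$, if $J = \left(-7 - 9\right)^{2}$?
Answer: $\frac{2807568}{317} \approx 8856.7$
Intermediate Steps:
$J = 256$ ($J = \left(-16\right)^{2} = 256$)
$Z = \frac{9648}{317}$ ($Z = 27 + 9 \left(- \frac{121}{-317}\right) = 27 + 9 \left(\left(-121\right) \left(- \frac{1}{317}\right)\right) = 27 + 9 \cdot \frac{121}{317} = 27 + \frac{1089}{317} = \frac{9648}{317} \approx 30.435$)
$\left(J + 35\right) Z = \left(256 + 35\right) \frac{9648}{317} = 291 \cdot \frac{9648}{317} = \frac{2807568}{317}$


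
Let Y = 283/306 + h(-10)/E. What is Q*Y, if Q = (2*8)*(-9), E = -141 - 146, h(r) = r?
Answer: -674248/4879 ≈ -138.19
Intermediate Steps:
E = -287
Q = -144 (Q = 16*(-9) = -144)
Y = 84281/87822 (Y = 283/306 - 10/(-287) = 283*(1/306) - 10*(-1/287) = 283/306 + 10/287 = 84281/87822 ≈ 0.95968)
Q*Y = -144*84281/87822 = -674248/4879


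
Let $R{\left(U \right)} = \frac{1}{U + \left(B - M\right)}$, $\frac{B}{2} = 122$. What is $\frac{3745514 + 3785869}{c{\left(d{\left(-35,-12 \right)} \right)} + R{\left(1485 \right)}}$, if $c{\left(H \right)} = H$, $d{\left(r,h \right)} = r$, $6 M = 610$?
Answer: $- \frac{36768211806}{170867} \approx -2.1519 \cdot 10^{5}$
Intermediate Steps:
$M = \frac{305}{3}$ ($M = \frac{1}{6} \cdot 610 = \frac{305}{3} \approx 101.67$)
$B = 244$ ($B = 2 \cdot 122 = 244$)
$R{\left(U \right)} = \frac{1}{\frac{427}{3} + U}$ ($R{\left(U \right)} = \frac{1}{U + \left(244 - \frac{305}{3}\right)} = \frac{1}{U + \frac{427}{3}} = \frac{1}{\frac{427}{3} + U}$)
$\frac{3745514 + 3785869}{c{\left(d{\left(-35,-12 \right)} \right)} + R{\left(1485 \right)}} = \frac{3745514 + 3785869}{-35 + \frac{3}{427 + 3 \cdot 1485}} = \frac{7531383}{-35 + \frac{3}{427 + 4455}} = \frac{7531383}{-35 + \frac{3}{4882}} = \frac{7531383}{- \frac{170867}{4882}} = 7531383 \left(- \frac{4882}{170867}\right) = - \frac{36768211806}{170867}$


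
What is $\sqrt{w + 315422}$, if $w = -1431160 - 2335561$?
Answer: $i \sqrt{3451299} \approx 1857.8 i$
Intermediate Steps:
$w = -3766721$ ($w = -1431160 - 2335561 = -3766721$)
$\sqrt{w + 315422} = \sqrt{-3766721 + 315422} = \sqrt{-3451299} = i \sqrt{3451299}$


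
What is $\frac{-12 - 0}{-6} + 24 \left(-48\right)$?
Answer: $-1150$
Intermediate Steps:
$\frac{-12 - 0}{-6} + 24 \left(-48\right) = \left(-12 + 0\right) \left(- \frac{1}{6}\right) - 1152 = \left(-12\right) \left(- \frac{1}{6}\right) - 1152 = 2 - 1152 = -1150$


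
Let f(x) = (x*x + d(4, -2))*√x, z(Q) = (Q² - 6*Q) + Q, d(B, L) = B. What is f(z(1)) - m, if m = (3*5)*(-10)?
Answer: 150 + 40*I ≈ 150.0 + 40.0*I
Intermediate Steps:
z(Q) = Q² - 5*Q
m = -150 (m = 15*(-10) = -150)
f(x) = √x*(4 + x²) (f(x) = (x*x + 4)*√x = (x² + 4)*√x = (4 + x²)*√x = √x*(4 + x²))
f(z(1)) - m = √(1*(-5 + 1))*(4 + (1*(-5 + 1))²) - 1*(-150) = √(1*(-4))*(4 + (1*(-4))²) + 150 = √(-4)*(4 + (-4)²) + 150 = (2*I)*(4 + 16) + 150 = (2*I)*20 + 150 = 40*I + 150 = 150 + 40*I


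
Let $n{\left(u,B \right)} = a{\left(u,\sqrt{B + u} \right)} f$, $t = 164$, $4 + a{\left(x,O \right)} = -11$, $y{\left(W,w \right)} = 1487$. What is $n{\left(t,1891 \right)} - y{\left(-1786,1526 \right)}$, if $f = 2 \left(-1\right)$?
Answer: $-1457$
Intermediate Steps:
$f = -2$
$a{\left(x,O \right)} = -15$ ($a{\left(x,O \right)} = -4 - 11 = -15$)
$n{\left(u,B \right)} = 30$ ($n{\left(u,B \right)} = \left(-15\right) \left(-2\right) = 30$)
$n{\left(t,1891 \right)} - y{\left(-1786,1526 \right)} = 30 - 1487 = -1457$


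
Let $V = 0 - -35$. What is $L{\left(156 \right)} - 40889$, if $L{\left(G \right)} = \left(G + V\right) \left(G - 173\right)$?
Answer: $-44136$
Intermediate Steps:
$V = 35$ ($V = 0 + 35 = 35$)
$L{\left(G \right)} = \left(-173 + G\right) \left(35 + G\right)$ ($L{\left(G \right)} = \left(G + 35\right) \left(G - 173\right) = \left(35 + G\right) \left(-173 + G\right) = \left(-173 + G\right) \left(35 + G\right)$)
$L{\left(156 \right)} - 40889 = \left(-6055 + 156^{2} - 21528\right) - 40889 = \left(-6055 + 24336 - 21528\right) - 40889 = -3247 - 40889 = -44136$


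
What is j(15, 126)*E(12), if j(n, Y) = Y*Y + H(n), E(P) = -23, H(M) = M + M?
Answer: -365838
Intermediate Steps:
H(M) = 2*M
j(n, Y) = Y**2 + 2*n (j(n, Y) = Y*Y + 2*n = Y**2 + 2*n)
j(15, 126)*E(12) = (126**2 + 2*15)*(-23) = (15876 + 30)*(-23) = 15906*(-23) = -365838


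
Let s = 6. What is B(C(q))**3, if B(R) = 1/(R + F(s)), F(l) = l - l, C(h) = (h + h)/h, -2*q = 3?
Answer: 1/8 ≈ 0.12500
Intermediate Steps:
q = -3/2 (q = -1/2*3 = -3/2 ≈ -1.5000)
C(h) = 2 (C(h) = (2*h)/h = 2)
F(l) = 0
B(R) = 1/R (B(R) = 1/(R + 0) = 1/R)
B(C(q))**3 = (1/2)**3 = 1/8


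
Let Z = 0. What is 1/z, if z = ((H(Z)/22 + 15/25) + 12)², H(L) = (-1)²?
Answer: 12100/1934881 ≈ 0.0062536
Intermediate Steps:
H(L) = 1
z = 1934881/12100 (z = ((1/22 + 15/25) + 12)² = ((1*(1/22) + 15*(1/25)) + 12)² = ((1/22 + ⅗) + 12)² = (71/110 + 12)² = (1391/110)² = 1934881/12100 ≈ 159.91)
1/z = 1/(1934881/12100) = 12100/1934881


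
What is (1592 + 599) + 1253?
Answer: 3444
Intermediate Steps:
(1592 + 599) + 1253 = 2191 + 1253 = 3444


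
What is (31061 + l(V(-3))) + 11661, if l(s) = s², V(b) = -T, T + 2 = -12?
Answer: 42918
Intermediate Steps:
T = -14 (T = -2 - 12 = -14)
V(b) = 14 (V(b) = -1*(-14) = 14)
(31061 + l(V(-3))) + 11661 = (31061 + 14²) + 11661 = (31061 + 196) + 11661 = 31257 + 11661 = 42918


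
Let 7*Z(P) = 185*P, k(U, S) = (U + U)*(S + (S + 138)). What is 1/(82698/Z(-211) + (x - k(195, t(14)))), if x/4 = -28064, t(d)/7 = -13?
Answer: -39035/3712651246 ≈ -1.0514e-5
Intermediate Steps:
t(d) = -91 (t(d) = 7*(-13) = -91)
k(U, S) = 2*U*(138 + 2*S) (k(U, S) = (2*U)*(S + (138 + S)) = (2*U)*(138 + 2*S) = 2*U*(138 + 2*S))
x = -112256 (x = 4*(-28064) = -112256)
Z(P) = 185*P/7 (Z(P) = (185*P)/7 = 185*P/7)
1/(82698/Z(-211) + (x - k(195, t(14)))) = 1/(82698/(((185/7)*(-211))) + (-112256 - 4*195*(69 - 91))) = 1/(82698/(-39035/7) + (-112256 - 4*195*(-22))) = 1/(82698*(-7/39035) + (-112256 - 1*(-17160))) = 1/(-578886/39035 + (-112256 + 17160)) = 1/(-578886/39035 - 95096) = 1/(-3712651246/39035) = -39035/3712651246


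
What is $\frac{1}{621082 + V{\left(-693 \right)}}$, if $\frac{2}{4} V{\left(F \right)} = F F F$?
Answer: $- \frac{1}{665004032} \approx -1.5038 \cdot 10^{-9}$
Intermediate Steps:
$V{\left(F \right)} = 2 F^{3}$ ($V{\left(F \right)} = 2 F F F = 2 F^{2} F = 2 F^{3}$)
$\frac{1}{621082 + V{\left(-693 \right)}} = \frac{1}{621082 + 2 \left(-693\right)^{3}} = \frac{1}{621082 + 2 \left(-332812557\right)} = \frac{1}{621082 - 665625114} = \frac{1}{-665004032} = - \frac{1}{665004032}$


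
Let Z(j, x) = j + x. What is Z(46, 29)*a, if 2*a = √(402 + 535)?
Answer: 75*√937/2 ≈ 1147.9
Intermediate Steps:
a = √937/2 (a = √(402 + 535)/2 = √937/2 ≈ 15.305)
Z(46, 29)*a = (46 + 29)*(√937/2) = 75*(√937/2) = 75*√937/2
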